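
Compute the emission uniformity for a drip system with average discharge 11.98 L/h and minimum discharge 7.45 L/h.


EU = (q_min/q_avg)*100 = (7.45/11.98)*100 = 62.1870%

62.1870 %


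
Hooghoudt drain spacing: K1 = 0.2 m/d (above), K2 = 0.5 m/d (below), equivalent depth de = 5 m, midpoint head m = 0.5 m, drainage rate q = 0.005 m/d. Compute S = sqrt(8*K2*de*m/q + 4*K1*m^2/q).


S^2 = 8*K2*de*m/q + 4*K1*m^2/q
S^2 = 8*0.5*5*0.5/0.005 + 4*0.2*0.5^2/0.005
S = sqrt(2040.0000)

45.1664 m


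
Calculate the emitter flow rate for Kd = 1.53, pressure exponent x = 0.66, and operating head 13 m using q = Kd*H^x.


q = Kd * H^x = 1.53 * 13^0.66 = 1.53 * 5.435038

8.3156 L/h


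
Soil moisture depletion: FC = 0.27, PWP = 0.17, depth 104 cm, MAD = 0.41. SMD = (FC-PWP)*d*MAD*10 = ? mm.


SMD = (FC - PWP) * d * MAD * 10
SMD = (0.27 - 0.17) * 104 * 0.41 * 10
SMD = 0.1000 * 104 * 0.41 * 10

42.6400 mm


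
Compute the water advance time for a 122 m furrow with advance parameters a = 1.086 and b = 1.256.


t = (L/a)^(1/b)
t = (122/1.086)^(1/1.256)
t = 112.338858^(1/1.256)

42.9129 min


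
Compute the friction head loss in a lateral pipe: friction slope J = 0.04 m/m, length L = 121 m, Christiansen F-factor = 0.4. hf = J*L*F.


hf = J * L * F = 0.04 * 121 * 0.4 = 1.9360 m

1.9360 m


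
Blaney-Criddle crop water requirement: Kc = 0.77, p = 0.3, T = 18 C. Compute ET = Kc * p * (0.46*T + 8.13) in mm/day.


ET = Kc * p * (0.46*T + 8.13)
ET = 0.77 * 0.3 * (0.46*18 + 8.13)
ET = 0.77 * 0.3 * 16.4100

3.7907 mm/day


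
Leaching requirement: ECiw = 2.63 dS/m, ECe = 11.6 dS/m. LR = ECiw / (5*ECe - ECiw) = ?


LR = ECiw / (5*ECe - ECiw)
LR = 2.63 / (5*11.6 - 2.63)
LR = 2.63 / 55.3700

0.0475


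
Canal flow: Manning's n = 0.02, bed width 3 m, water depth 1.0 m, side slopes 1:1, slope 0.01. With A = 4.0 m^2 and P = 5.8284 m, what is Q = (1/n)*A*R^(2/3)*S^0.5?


R = A/P = 4.0/5.8284 = 0.686295
Q = (1/0.02) * 4.0 * 0.686295^(2/3) * 0.01^0.5

15.5610 m^3/s


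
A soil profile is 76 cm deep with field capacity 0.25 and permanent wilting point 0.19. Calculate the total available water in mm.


AWC = (FC - PWP) * d * 10
AWC = (0.25 - 0.19) * 76 * 10
AWC = 0.0600 * 76 * 10

45.6000 mm


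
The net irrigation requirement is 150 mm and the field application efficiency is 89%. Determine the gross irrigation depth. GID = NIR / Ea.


Ea = 89% = 0.89
GID = NIR / Ea = 150 / 0.89 = 168.5393 mm

168.5393 mm


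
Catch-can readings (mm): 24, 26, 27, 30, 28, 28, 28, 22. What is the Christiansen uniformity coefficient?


mean = 26.625000 mm
MAD = 1.968750 mm
CU = (1 - 1.968750/26.625000)*100

92.6056 %


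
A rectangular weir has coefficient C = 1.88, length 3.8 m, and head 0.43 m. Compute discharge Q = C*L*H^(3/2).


Q = C * L * H^(3/2) = 1.88 * 3.8 * 0.43^1.5 = 1.88 * 3.8 * 0.281970

2.0144 m^3/s


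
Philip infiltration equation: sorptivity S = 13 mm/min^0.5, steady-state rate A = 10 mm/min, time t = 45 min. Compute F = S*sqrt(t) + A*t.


F = S*sqrt(t) + A*t
F = 13*sqrt(45) + 10*45
F = 13*6.708204 + 450

537.2067 mm


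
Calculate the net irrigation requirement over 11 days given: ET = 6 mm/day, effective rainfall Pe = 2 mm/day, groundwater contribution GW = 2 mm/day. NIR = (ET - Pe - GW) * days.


Daily deficit = ET - Pe - GW = 6 - 2 - 2 = 2 mm/day
NIR = 2 * 11 = 22 mm

22.0000 mm


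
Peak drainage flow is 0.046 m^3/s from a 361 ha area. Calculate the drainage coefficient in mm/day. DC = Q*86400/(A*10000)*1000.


DC = Q * 86400 / (A * 10000) * 1000
DC = 0.046 * 86400 / (361 * 10000) * 1000
DC = 3974400.0000 / 3610000

1.1009 mm/day


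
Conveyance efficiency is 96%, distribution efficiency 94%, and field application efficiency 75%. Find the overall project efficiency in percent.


Ec = 0.96, Eb = 0.94, Ea = 0.75
E = 0.96 * 0.94 * 0.75 * 100 = 67.6800%

67.6800 %


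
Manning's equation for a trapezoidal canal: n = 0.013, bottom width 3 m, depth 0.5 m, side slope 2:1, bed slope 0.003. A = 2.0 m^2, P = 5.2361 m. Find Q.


R = A/P = 2.0/5.2361 = 0.381964
Q = (1/0.013) * 2.0 * 0.381964^(2/3) * 0.003^0.5

4.4360 m^3/s


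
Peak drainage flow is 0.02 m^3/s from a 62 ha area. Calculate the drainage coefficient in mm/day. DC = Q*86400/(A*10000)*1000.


DC = Q * 86400 / (A * 10000) * 1000
DC = 0.02 * 86400 / (62 * 10000) * 1000
DC = 1728000.0000 / 620000

2.7871 mm/day


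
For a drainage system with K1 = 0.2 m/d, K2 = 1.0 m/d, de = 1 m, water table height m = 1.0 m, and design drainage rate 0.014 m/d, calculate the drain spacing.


S^2 = 8*K2*de*m/q + 4*K1*m^2/q
S^2 = 8*1.0*1*1.0/0.014 + 4*0.2*1.0^2/0.014
S = sqrt(628.5714)

25.0713 m


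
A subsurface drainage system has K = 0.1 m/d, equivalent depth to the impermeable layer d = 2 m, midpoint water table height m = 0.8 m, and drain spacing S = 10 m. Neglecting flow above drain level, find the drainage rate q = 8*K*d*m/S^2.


q = 8*K*d*m/S^2
q = 8*0.1*2*0.8/10^2
q = 1.2800 / 100

0.0128 m/d


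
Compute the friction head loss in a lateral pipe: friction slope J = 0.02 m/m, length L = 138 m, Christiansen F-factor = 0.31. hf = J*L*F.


hf = J * L * F = 0.02 * 138 * 0.31 = 0.8556 m

0.8556 m


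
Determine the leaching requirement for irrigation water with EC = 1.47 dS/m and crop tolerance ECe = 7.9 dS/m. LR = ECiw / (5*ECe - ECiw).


LR = ECiw / (5*ECe - ECiw)
LR = 1.47 / (5*7.9 - 1.47)
LR = 1.47 / 38.0300

0.0387


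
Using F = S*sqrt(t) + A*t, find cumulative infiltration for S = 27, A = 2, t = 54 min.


F = S*sqrt(t) + A*t
F = 27*sqrt(54) + 2*54
F = 27*7.348469 + 108

306.4087 mm


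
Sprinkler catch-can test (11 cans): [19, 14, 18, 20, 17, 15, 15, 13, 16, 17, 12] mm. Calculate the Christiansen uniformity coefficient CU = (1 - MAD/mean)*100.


mean = 16.000000 mm
MAD = 2.000000 mm
CU = (1 - 2.000000/16.000000)*100

87.5000 %


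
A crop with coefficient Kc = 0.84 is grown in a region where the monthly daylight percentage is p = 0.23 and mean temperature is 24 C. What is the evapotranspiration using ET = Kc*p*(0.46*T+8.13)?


ET = Kc * p * (0.46*T + 8.13)
ET = 0.84 * 0.23 * (0.46*24 + 8.13)
ET = 0.84 * 0.23 * 19.1700

3.7036 mm/day


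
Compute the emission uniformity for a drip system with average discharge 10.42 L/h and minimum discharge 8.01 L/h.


EU = (q_min/q_avg)*100 = (8.01/10.42)*100 = 76.8714%

76.8714 %


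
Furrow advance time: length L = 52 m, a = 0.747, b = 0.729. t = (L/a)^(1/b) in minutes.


t = (L/a)^(1/b)
t = (52/0.747)^(1/0.729)
t = 69.611780^(1/0.729)

337.0432 min


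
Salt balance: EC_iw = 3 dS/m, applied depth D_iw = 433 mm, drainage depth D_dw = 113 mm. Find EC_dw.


EC_dw = EC_iw * D_iw / D_dw
EC_dw = 3 * 433 / 113
EC_dw = 1299 / 113

11.4956 dS/m


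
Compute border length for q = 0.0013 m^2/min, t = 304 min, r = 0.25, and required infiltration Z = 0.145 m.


L = q*t/((1+r)*Z)
L = 0.0013*304/((1+0.25)*0.145)
L = 0.3952/0.18125

2.1804 m


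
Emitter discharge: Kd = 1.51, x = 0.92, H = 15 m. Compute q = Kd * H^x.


q = Kd * H^x = 1.51 * 15^0.92 = 1.51 * 12.078248

18.2382 L/h


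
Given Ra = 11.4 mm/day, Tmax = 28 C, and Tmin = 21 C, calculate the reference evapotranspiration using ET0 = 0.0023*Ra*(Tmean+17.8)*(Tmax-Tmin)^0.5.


Tmean = (Tmax + Tmin)/2 = (28 + 21)/2 = 24.5
ET0 = 0.0023 * 11.4 * (24.5 + 17.8) * sqrt(28 - 21)
ET0 = 0.0023 * 11.4 * 42.3 * 2.645751

2.9344 mm/day


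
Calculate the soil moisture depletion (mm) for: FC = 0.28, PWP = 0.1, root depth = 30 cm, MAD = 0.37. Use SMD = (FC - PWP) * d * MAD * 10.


SMD = (FC - PWP) * d * MAD * 10
SMD = (0.28 - 0.1) * 30 * 0.37 * 10
SMD = 0.1800 * 30 * 0.37 * 10

19.9800 mm


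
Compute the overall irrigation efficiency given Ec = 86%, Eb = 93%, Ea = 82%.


Ec = 0.86, Eb = 0.93, Ea = 0.82
E = 0.86 * 0.93 * 0.82 * 100 = 65.5836%

65.5836 %


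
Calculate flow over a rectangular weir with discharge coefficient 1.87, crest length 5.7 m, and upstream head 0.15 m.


Q = C * L * H^(3/2) = 1.87 * 5.7 * 0.15^1.5 = 1.87 * 5.7 * 0.058095

0.6192 m^3/s


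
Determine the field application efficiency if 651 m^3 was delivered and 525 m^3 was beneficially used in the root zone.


Ea = V_root / V_field * 100 = 525 / 651 * 100 = 80.6452%

80.6452 %


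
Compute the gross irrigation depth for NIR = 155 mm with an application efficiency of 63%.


Ea = 63% = 0.63
GID = NIR / Ea = 155 / 0.63 = 246.0317 mm

246.0317 mm


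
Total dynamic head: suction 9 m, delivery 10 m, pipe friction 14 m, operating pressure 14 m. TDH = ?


TDH = Hs + Hd + hf + Hp = 9 + 10 + 14 + 14 = 47

47 m


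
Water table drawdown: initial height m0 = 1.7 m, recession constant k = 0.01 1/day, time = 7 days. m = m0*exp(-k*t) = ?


m = m0 * exp(-k*t)
m = 1.7 * exp(-0.01 * 7)
m = 1.7 * exp(-0.0700)

1.5851 m


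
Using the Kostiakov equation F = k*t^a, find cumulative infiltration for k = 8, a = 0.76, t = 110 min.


F = k * t^a = 8 * 110^0.76
F = 8 * 35.600692

284.8055 mm


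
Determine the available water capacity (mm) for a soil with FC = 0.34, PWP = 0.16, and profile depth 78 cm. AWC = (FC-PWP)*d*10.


AWC = (FC - PWP) * d * 10
AWC = (0.34 - 0.16) * 78 * 10
AWC = 0.1800 * 78 * 10

140.4000 mm


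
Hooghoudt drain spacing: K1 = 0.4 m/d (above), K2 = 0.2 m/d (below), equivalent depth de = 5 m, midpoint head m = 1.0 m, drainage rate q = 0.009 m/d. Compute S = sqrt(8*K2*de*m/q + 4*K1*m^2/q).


S^2 = 8*K2*de*m/q + 4*K1*m^2/q
S^2 = 8*0.2*5*1.0/0.009 + 4*0.4*1.0^2/0.009
S = sqrt(1066.6667)

32.6599 m


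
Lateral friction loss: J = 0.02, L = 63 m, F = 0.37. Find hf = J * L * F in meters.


hf = J * L * F = 0.02 * 63 * 0.37 = 0.4662 m

0.4662 m


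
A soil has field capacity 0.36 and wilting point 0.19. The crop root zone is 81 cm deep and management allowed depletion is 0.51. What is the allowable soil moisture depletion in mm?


SMD = (FC - PWP) * d * MAD * 10
SMD = (0.36 - 0.19) * 81 * 0.51 * 10
SMD = 0.1700 * 81 * 0.51 * 10

70.2270 mm


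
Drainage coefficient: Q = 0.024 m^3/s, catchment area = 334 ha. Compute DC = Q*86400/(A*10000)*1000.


DC = Q * 86400 / (A * 10000) * 1000
DC = 0.024 * 86400 / (334 * 10000) * 1000
DC = 2073600.0000 / 3340000

0.6208 mm/day


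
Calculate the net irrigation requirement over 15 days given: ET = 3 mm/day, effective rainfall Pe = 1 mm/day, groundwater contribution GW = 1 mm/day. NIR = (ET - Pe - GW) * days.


Daily deficit = ET - Pe - GW = 3 - 1 - 1 = 1 mm/day
NIR = 1 * 15 = 15 mm

15.0000 mm


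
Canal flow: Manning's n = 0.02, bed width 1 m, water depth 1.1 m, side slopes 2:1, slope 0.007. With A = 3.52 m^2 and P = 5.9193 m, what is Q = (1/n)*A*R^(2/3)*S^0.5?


R = A/P = 3.52/5.9193 = 0.594665
Q = (1/0.02) * 3.52 * 0.594665^(2/3) * 0.007^0.5

10.4130 m^3/s


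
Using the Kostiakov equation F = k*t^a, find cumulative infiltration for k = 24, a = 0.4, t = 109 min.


F = k * t^a = 24 * 109^0.4
F = 24 * 6.530863

156.7407 mm


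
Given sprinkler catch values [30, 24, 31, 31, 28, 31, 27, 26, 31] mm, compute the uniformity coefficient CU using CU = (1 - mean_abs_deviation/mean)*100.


mean = 28.777778 mm
MAD = 2.246914 mm
CU = (1 - 2.246914/28.777778)*100

92.1922 %


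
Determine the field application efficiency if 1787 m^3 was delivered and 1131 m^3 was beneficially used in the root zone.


Ea = V_root / V_field * 100 = 1131 / 1787 * 100 = 63.2904%

63.2904 %


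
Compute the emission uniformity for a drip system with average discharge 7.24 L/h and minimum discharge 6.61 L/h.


EU = (q_min/q_avg)*100 = (6.61/7.24)*100 = 91.2983%

91.2983 %


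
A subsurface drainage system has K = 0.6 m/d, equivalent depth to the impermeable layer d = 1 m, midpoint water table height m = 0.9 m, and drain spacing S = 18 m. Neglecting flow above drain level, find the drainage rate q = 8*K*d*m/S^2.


q = 8*K*d*m/S^2
q = 8*0.6*1*0.9/18^2
q = 4.3200 / 324

0.0133 m/d


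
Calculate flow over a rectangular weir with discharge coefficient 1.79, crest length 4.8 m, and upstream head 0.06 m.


Q = C * L * H^(3/2) = 1.79 * 4.8 * 0.06^1.5 = 1.79 * 4.8 * 0.014697

0.1263 m^3/s


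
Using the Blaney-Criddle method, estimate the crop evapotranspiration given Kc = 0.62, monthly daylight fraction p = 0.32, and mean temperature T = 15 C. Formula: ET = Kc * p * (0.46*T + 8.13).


ET = Kc * p * (0.46*T + 8.13)
ET = 0.62 * 0.32 * (0.46*15 + 8.13)
ET = 0.62 * 0.32 * 15.0300

2.9820 mm/day


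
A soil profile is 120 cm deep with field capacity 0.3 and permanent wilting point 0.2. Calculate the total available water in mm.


AWC = (FC - PWP) * d * 10
AWC = (0.3 - 0.2) * 120 * 10
AWC = 0.1000 * 120 * 10

120.0000 mm


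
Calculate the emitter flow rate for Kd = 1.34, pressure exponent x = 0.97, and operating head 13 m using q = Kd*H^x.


q = Kd * H^x = 1.34 * 13^0.97 = 1.34 * 12.037188

16.1298 L/h


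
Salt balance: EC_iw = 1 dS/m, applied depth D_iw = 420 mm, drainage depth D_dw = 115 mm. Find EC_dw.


EC_dw = EC_iw * D_iw / D_dw
EC_dw = 1 * 420 / 115
EC_dw = 420 / 115

3.6522 dS/m


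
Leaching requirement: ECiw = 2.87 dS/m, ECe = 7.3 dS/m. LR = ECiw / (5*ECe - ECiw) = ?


LR = ECiw / (5*ECe - ECiw)
LR = 2.87 / (5*7.3 - 2.87)
LR = 2.87 / 33.6300

0.0853


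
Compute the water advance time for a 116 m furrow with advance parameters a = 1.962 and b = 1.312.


t = (L/a)^(1/b)
t = (116/1.962)^(1/1.312)
t = 59.123344^(1/1.312)

22.4092 min


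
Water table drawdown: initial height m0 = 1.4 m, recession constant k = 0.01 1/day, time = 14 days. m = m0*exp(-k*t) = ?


m = m0 * exp(-k*t)
m = 1.4 * exp(-0.01 * 14)
m = 1.4 * exp(-0.1400)

1.2171 m


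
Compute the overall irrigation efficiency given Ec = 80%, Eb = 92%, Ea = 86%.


Ec = 0.8, Eb = 0.92, Ea = 0.86
E = 0.8 * 0.92 * 0.86 * 100 = 63.2960%

63.2960 %


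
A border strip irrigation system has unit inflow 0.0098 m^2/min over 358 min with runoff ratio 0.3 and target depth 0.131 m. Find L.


L = q*t/((1+r)*Z)
L = 0.0098*358/((1+0.3)*0.131)
L = 3.5084/0.1703

20.6013 m


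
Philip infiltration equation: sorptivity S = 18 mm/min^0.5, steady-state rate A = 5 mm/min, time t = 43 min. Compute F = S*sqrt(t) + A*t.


F = S*sqrt(t) + A*t
F = 18*sqrt(43) + 5*43
F = 18*6.557439 + 215

333.0339 mm


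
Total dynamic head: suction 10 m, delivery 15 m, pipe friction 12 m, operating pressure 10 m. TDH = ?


TDH = Hs + Hd + hf + Hp = 10 + 15 + 12 + 10 = 47

47 m


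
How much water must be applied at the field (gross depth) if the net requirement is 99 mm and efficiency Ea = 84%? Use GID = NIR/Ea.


Ea = 84% = 0.84
GID = NIR / Ea = 99 / 0.84 = 117.8571 mm

117.8571 mm


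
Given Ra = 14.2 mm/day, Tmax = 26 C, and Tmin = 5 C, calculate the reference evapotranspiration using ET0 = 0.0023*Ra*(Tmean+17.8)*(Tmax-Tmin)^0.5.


Tmean = (Tmax + Tmin)/2 = (26 + 5)/2 = 15.5
ET0 = 0.0023 * 14.2 * (15.5 + 17.8) * sqrt(26 - 5)
ET0 = 0.0023 * 14.2 * 33.3 * 4.582576

4.9839 mm/day


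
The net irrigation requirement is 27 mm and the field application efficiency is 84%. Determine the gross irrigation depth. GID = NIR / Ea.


Ea = 84% = 0.84
GID = NIR / Ea = 27 / 0.84 = 32.1429 mm

32.1429 mm


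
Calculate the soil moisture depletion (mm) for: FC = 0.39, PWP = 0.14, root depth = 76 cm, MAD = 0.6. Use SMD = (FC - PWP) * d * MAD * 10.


SMD = (FC - PWP) * d * MAD * 10
SMD = (0.39 - 0.14) * 76 * 0.6 * 10
SMD = 0.2500 * 76 * 0.6 * 10

114.0000 mm


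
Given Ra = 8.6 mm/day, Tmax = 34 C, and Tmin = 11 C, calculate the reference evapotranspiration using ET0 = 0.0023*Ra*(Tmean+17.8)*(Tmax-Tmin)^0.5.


Tmean = (Tmax + Tmin)/2 = (34 + 11)/2 = 22.5
ET0 = 0.0023 * 8.6 * (22.5 + 17.8) * sqrt(34 - 11)
ET0 = 0.0023 * 8.6 * 40.3 * 4.795832

3.8229 mm/day


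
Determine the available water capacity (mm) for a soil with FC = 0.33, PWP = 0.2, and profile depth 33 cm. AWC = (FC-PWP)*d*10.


AWC = (FC - PWP) * d * 10
AWC = (0.33 - 0.2) * 33 * 10
AWC = 0.1300 * 33 * 10

42.9000 mm


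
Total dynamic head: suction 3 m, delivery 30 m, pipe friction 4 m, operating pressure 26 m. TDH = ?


TDH = Hs + Hd + hf + Hp = 3 + 30 + 4 + 26 = 63

63 m


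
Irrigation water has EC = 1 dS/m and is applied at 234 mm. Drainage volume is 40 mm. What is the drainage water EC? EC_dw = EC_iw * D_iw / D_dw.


EC_dw = EC_iw * D_iw / D_dw
EC_dw = 1 * 234 / 40
EC_dw = 234 / 40

5.8500 dS/m


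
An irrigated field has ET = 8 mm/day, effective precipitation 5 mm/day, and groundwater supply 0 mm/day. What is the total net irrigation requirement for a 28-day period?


Daily deficit = ET - Pe - GW = 8 - 5 - 0 = 3 mm/day
NIR = 3 * 28 = 84 mm

84.0000 mm


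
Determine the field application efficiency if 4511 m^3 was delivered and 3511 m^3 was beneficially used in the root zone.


Ea = V_root / V_field * 100 = 3511 / 4511 * 100 = 77.8320%

77.8320 %


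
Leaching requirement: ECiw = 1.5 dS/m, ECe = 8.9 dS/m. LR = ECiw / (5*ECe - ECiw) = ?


LR = ECiw / (5*ECe - ECiw)
LR = 1.5 / (5*8.9 - 1.5)
LR = 1.5 / 43.0000

0.0349


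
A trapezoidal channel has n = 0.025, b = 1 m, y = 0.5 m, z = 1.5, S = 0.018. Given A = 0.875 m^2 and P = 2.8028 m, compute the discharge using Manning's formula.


R = A/P = 0.875/2.8028 = 0.312188
Q = (1/0.025) * 0.875 * 0.312188^(2/3) * 0.018^0.5

2.1610 m^3/s


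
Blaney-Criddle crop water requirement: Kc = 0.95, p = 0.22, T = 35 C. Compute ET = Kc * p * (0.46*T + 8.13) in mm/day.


ET = Kc * p * (0.46*T + 8.13)
ET = 0.95 * 0.22 * (0.46*35 + 8.13)
ET = 0.95 * 0.22 * 24.2300

5.0641 mm/day


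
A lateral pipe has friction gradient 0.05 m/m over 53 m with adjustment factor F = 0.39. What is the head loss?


hf = J * L * F = 0.05 * 53 * 0.39 = 1.0335 m

1.0335 m


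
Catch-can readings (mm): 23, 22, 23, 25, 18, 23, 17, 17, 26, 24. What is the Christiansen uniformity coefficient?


mean = 21.800000 mm
MAD = 2.680000 mm
CU = (1 - 2.680000/21.800000)*100

87.7064 %


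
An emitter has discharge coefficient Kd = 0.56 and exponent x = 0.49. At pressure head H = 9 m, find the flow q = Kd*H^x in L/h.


q = Kd * H^x = 0.56 * 9^0.49 = 0.56 * 2.934802

1.6435 L/h


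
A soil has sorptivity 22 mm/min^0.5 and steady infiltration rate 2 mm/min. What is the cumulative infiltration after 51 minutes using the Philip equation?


F = S*sqrt(t) + A*t
F = 22*sqrt(51) + 2*51
F = 22*7.141428 + 102

259.1114 mm


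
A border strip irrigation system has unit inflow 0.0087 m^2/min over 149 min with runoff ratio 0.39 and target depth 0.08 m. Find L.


L = q*t/((1+r)*Z)
L = 0.0087*149/((1+0.39)*0.08)
L = 1.2963/0.1112

11.6574 m


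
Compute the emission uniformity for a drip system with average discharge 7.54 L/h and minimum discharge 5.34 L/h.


EU = (q_min/q_avg)*100 = (5.34/7.54)*100 = 70.8223%

70.8223 %


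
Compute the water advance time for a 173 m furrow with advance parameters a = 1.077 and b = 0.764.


t = (L/a)^(1/b)
t = (173/1.077)^(1/0.764)
t = 160.631383^(1/0.764)

771.2809 min


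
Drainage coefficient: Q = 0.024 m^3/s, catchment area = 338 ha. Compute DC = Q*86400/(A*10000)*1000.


DC = Q * 86400 / (A * 10000) * 1000
DC = 0.024 * 86400 / (338 * 10000) * 1000
DC = 2073600.0000 / 3380000

0.6135 mm/day


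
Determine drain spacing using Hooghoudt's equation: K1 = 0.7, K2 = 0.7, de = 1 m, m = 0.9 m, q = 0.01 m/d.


S^2 = 8*K2*de*m/q + 4*K1*m^2/q
S^2 = 8*0.7*1*0.9/0.01 + 4*0.7*0.9^2/0.01
S = sqrt(730.8000)

27.0333 m


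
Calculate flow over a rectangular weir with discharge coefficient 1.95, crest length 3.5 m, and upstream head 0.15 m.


Q = C * L * H^(3/2) = 1.95 * 3.5 * 0.15^1.5 = 1.95 * 3.5 * 0.058095

0.3965 m^3/s


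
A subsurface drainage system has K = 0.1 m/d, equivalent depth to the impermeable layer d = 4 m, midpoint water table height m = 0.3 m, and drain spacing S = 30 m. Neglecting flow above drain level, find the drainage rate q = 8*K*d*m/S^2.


q = 8*K*d*m/S^2
q = 8*0.1*4*0.3/30^2
q = 0.9600 / 900

0.0011 m/d


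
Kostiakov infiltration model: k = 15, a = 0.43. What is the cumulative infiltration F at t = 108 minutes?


F = k * t^a = 15 * 108^0.43
F = 15 * 7.488110

112.3216 mm


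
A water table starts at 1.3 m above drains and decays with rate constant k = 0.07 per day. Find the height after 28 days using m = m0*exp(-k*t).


m = m0 * exp(-k*t)
m = 1.3 * exp(-0.07 * 28)
m = 1.3 * exp(-1.9600)

0.1831 m


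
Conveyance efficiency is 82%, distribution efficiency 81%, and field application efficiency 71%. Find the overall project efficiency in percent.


Ec = 0.82, Eb = 0.81, Ea = 0.71
E = 0.82 * 0.81 * 0.71 * 100 = 47.1582%

47.1582 %


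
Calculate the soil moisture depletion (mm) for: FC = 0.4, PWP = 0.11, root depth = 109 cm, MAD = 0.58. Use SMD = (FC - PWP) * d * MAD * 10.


SMD = (FC - PWP) * d * MAD * 10
SMD = (0.4 - 0.11) * 109 * 0.58 * 10
SMD = 0.2900 * 109 * 0.58 * 10

183.3380 mm


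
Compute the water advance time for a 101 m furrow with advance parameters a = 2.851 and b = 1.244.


t = (L/a)^(1/b)
t = (101/2.851)^(1/1.244)
t = 35.426166^(1/1.244)

17.5970 min


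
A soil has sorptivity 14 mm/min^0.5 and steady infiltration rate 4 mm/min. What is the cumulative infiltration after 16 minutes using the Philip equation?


F = S*sqrt(t) + A*t
F = 14*sqrt(16) + 4*16
F = 14*4.000000 + 64

120.0000 mm


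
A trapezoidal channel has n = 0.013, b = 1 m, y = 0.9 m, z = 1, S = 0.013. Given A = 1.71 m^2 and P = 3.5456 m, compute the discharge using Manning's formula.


R = A/P = 1.71/3.5456 = 0.482288
Q = (1/0.013) * 1.71 * 0.482288^(2/3) * 0.013^0.5

9.2235 m^3/s


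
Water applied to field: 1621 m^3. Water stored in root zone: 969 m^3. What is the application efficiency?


Ea = V_root / V_field * 100 = 969 / 1621 * 100 = 59.7779%

59.7779 %


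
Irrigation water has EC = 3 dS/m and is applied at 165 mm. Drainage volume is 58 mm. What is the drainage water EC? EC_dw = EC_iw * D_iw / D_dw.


EC_dw = EC_iw * D_iw / D_dw
EC_dw = 3 * 165 / 58
EC_dw = 495 / 58

8.5345 dS/m


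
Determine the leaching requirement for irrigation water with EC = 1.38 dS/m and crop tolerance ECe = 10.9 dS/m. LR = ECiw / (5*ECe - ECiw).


LR = ECiw / (5*ECe - ECiw)
LR = 1.38 / (5*10.9 - 1.38)
LR = 1.38 / 53.1200

0.0260


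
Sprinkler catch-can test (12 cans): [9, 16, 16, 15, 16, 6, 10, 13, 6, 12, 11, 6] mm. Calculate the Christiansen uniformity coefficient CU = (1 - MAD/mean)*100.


mean = 11.333333 mm
MAD = 3.333333 mm
CU = (1 - 3.333333/11.333333)*100

70.5882 %


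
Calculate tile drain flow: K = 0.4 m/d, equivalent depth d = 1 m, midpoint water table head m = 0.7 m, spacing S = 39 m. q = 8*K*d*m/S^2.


q = 8*K*d*m/S^2
q = 8*0.4*1*0.7/39^2
q = 2.2400 / 1521

0.0015 m/d


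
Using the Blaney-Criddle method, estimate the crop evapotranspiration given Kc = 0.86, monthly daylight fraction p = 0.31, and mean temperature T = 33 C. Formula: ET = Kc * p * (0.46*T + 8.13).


ET = Kc * p * (0.46*T + 8.13)
ET = 0.86 * 0.31 * (0.46*33 + 8.13)
ET = 0.86 * 0.31 * 23.3100

6.2144 mm/day


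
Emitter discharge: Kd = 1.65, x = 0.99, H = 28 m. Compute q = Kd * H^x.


q = Kd * H^x = 1.65 * 28^0.99 = 1.65 * 27.082357

44.6859 L/h


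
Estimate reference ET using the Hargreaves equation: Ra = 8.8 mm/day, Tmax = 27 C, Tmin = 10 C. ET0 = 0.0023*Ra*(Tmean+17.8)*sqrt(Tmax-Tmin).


Tmean = (Tmax + Tmin)/2 = (27 + 10)/2 = 18.5
ET0 = 0.0023 * 8.8 * (18.5 + 17.8) * sqrt(27 - 10)
ET0 = 0.0023 * 8.8 * 36.3 * 4.123106

3.0293 mm/day


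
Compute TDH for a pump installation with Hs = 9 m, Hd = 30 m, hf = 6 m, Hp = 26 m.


TDH = Hs + Hd + hf + Hp = 9 + 30 + 6 + 26 = 71

71 m


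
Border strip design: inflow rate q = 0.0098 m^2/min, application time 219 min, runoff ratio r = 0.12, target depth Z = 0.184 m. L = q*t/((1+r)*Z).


L = q*t/((1+r)*Z)
L = 0.0098*219/((1+0.12)*0.184)
L = 2.1462/0.20608

10.4144 m


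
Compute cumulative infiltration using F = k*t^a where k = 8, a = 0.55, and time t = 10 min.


F = k * t^a = 8 * 10^0.55
F = 8 * 3.548134

28.3851 mm


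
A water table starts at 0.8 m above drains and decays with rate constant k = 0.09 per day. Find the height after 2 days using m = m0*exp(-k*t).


m = m0 * exp(-k*t)
m = 0.8 * exp(-0.09 * 2)
m = 0.8 * exp(-0.1800)

0.6682 m


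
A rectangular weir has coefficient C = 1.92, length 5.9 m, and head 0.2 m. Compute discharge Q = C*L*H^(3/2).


Q = C * L * H^(3/2) = 1.92 * 5.9 * 0.2^1.5 = 1.92 * 5.9 * 0.089443

1.0132 m^3/s


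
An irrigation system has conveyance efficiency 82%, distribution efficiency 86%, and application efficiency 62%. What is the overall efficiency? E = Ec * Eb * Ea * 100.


Ec = 0.82, Eb = 0.86, Ea = 0.62
E = 0.82 * 0.86 * 0.62 * 100 = 43.7224%

43.7224 %


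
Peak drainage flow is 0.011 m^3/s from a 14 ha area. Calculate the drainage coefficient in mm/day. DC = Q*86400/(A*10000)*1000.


DC = Q * 86400 / (A * 10000) * 1000
DC = 0.011 * 86400 / (14 * 10000) * 1000
DC = 950400.0000 / 140000

6.7886 mm/day


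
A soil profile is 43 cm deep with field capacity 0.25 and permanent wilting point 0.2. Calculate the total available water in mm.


AWC = (FC - PWP) * d * 10
AWC = (0.25 - 0.2) * 43 * 10
AWC = 0.0500 * 43 * 10

21.5000 mm


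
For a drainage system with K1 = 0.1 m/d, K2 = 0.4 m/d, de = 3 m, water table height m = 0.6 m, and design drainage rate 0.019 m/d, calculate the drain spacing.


S^2 = 8*K2*de*m/q + 4*K1*m^2/q
S^2 = 8*0.4*3*0.6/0.019 + 4*0.1*0.6^2/0.019
S = sqrt(310.7368)

17.6277 m


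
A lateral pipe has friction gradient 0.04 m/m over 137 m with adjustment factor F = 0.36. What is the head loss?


hf = J * L * F = 0.04 * 137 * 0.36 = 1.9728 m

1.9728 m


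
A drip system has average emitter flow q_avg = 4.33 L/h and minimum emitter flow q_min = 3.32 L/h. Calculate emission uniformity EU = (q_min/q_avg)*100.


EU = (q_min/q_avg)*100 = (3.32/4.33)*100 = 76.6744%

76.6744 %


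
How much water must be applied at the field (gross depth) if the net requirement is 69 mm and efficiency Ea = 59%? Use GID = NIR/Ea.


Ea = 59% = 0.59
GID = NIR / Ea = 69 / 0.59 = 116.9492 mm

116.9492 mm


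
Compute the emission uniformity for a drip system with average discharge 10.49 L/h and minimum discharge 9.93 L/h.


EU = (q_min/q_avg)*100 = (9.93/10.49)*100 = 94.6616%

94.6616 %


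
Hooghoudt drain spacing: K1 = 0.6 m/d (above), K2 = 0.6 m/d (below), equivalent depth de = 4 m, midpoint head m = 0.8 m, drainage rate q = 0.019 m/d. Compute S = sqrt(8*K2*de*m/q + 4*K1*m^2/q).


S^2 = 8*K2*de*m/q + 4*K1*m^2/q
S^2 = 8*0.6*4*0.8/0.019 + 4*0.6*0.8^2/0.019
S = sqrt(889.2632)

29.8205 m


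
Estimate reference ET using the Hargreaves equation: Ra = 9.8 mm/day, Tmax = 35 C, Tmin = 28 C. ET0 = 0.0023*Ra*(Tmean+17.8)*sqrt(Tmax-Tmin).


Tmean = (Tmax + Tmin)/2 = (35 + 28)/2 = 31.5
ET0 = 0.0023 * 9.8 * (31.5 + 17.8) * sqrt(35 - 28)
ET0 = 0.0023 * 9.8 * 49.3 * 2.645751

2.9400 mm/day


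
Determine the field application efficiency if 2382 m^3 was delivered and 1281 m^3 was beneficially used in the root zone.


Ea = V_root / V_field * 100 = 1281 / 2382 * 100 = 53.7783%

53.7783 %


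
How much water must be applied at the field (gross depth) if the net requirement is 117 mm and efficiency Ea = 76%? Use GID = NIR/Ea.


Ea = 76% = 0.76
GID = NIR / Ea = 117 / 0.76 = 153.9474 mm

153.9474 mm


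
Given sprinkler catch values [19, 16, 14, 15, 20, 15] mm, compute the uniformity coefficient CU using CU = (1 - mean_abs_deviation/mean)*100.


mean = 16.500000 mm
MAD = 2.000000 mm
CU = (1 - 2.000000/16.500000)*100

87.8788 %


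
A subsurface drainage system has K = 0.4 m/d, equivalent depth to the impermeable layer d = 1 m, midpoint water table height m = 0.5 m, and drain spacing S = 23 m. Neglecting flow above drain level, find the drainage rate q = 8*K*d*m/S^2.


q = 8*K*d*m/S^2
q = 8*0.4*1*0.5/23^2
q = 1.6000 / 529

0.0030 m/d


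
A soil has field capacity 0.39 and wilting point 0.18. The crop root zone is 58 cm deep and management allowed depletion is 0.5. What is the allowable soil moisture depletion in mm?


SMD = (FC - PWP) * d * MAD * 10
SMD = (0.39 - 0.18) * 58 * 0.5 * 10
SMD = 0.2100 * 58 * 0.5 * 10

60.9000 mm


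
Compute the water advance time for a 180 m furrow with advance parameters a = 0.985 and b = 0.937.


t = (L/a)^(1/b)
t = (180/0.985)^(1/0.937)
t = 182.741117^(1/0.937)

259.3658 min


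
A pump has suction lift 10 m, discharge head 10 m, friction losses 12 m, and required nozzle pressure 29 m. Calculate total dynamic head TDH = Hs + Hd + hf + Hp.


TDH = Hs + Hd + hf + Hp = 10 + 10 + 12 + 29 = 61

61 m


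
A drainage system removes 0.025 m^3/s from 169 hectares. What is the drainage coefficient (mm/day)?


DC = Q * 86400 / (A * 10000) * 1000
DC = 0.025 * 86400 / (169 * 10000) * 1000
DC = 2160000.0000 / 1690000

1.2781 mm/day


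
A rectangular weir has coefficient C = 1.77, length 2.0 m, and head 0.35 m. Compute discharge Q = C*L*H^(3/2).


Q = C * L * H^(3/2) = 1.77 * 2.0 * 0.35^1.5 = 1.77 * 2.0 * 0.207063

0.7330 m^3/s


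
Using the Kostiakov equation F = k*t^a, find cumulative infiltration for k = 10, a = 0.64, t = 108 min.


F = k * t^a = 10 * 108^0.64
F = 10 * 20.016641

200.1664 mm


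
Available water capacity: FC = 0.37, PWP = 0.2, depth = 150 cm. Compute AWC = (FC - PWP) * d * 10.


AWC = (FC - PWP) * d * 10
AWC = (0.37 - 0.2) * 150 * 10
AWC = 0.1700 * 150 * 10

255.0000 mm


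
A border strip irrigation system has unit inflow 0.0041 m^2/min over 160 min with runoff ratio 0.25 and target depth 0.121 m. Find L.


L = q*t/((1+r)*Z)
L = 0.0041*160/((1+0.25)*0.121)
L = 0.656/0.15125

4.3372 m


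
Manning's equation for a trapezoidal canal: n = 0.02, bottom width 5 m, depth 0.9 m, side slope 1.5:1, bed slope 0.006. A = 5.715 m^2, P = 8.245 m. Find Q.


R = A/P = 5.715/8.245 = 0.693147
Q = (1/0.02) * 5.715 * 0.693147^(2/3) * 0.006^0.5

17.3359 m^3/s


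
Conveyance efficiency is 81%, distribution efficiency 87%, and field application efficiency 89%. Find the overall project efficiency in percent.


Ec = 0.81, Eb = 0.87, Ea = 0.89
E = 0.81 * 0.87 * 0.89 * 100 = 62.7183%

62.7183 %


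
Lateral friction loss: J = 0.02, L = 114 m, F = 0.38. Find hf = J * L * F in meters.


hf = J * L * F = 0.02 * 114 * 0.38 = 0.8664 m

0.8664 m


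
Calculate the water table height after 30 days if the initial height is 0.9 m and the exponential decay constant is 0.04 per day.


m = m0 * exp(-k*t)
m = 0.9 * exp(-0.04 * 30)
m = 0.9 * exp(-1.2000)

0.2711 m


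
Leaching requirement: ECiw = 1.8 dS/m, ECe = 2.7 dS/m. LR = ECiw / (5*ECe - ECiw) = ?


LR = ECiw / (5*ECe - ECiw)
LR = 1.8 / (5*2.7 - 1.8)
LR = 1.8 / 11.7000

0.1538


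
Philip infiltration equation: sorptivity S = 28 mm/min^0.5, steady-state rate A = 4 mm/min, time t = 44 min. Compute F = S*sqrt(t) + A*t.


F = S*sqrt(t) + A*t
F = 28*sqrt(44) + 4*44
F = 28*6.633250 + 176

361.7310 mm


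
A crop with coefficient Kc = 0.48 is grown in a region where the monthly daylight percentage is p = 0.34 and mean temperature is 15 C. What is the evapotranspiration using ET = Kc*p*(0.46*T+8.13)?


ET = Kc * p * (0.46*T + 8.13)
ET = 0.48 * 0.34 * (0.46*15 + 8.13)
ET = 0.48 * 0.34 * 15.0300

2.4529 mm/day


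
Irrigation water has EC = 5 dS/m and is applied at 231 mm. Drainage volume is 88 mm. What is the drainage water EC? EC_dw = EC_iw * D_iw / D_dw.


EC_dw = EC_iw * D_iw / D_dw
EC_dw = 5 * 231 / 88
EC_dw = 1155 / 88

13.1250 dS/m


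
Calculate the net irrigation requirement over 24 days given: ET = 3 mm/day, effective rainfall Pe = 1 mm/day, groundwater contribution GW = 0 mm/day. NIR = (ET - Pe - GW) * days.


Daily deficit = ET - Pe - GW = 3 - 1 - 0 = 2 mm/day
NIR = 2 * 24 = 48 mm

48.0000 mm


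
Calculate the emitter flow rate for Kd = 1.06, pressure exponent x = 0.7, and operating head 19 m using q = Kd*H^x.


q = Kd * H^x = 1.06 * 19^0.7 = 1.06 * 7.854662

8.3259 L/h


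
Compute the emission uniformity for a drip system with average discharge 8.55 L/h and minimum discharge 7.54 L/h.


EU = (q_min/q_avg)*100 = (7.54/8.55)*100 = 88.1871%

88.1871 %


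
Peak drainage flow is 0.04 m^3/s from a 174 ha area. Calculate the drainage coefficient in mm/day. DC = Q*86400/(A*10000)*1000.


DC = Q * 86400 / (A * 10000) * 1000
DC = 0.04 * 86400 / (174 * 10000) * 1000
DC = 3456000.0000 / 1740000

1.9862 mm/day


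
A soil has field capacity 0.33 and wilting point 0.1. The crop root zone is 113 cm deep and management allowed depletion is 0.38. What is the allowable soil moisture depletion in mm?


SMD = (FC - PWP) * d * MAD * 10
SMD = (0.33 - 0.1) * 113 * 0.38 * 10
SMD = 0.2300 * 113 * 0.38 * 10

98.7620 mm


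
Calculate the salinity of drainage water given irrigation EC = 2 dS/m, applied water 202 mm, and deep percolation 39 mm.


EC_dw = EC_iw * D_iw / D_dw
EC_dw = 2 * 202 / 39
EC_dw = 404 / 39

10.3590 dS/m


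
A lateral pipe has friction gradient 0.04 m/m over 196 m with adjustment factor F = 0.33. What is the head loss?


hf = J * L * F = 0.04 * 196 * 0.33 = 2.5872 m

2.5872 m


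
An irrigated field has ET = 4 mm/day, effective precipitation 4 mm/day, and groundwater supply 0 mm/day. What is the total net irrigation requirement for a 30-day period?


Daily deficit = ET - Pe - GW = 4 - 4 - 0 = 0 mm/day
NIR = 0 * 30 = 0 mm

0 mm


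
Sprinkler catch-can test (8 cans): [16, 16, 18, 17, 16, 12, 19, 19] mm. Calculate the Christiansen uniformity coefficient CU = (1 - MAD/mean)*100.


mean = 16.625000 mm
MAD = 1.625000 mm
CU = (1 - 1.625000/16.625000)*100

90.2256 %


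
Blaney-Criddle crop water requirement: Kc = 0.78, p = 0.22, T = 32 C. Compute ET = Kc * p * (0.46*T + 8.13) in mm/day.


ET = Kc * p * (0.46*T + 8.13)
ET = 0.78 * 0.22 * (0.46*32 + 8.13)
ET = 0.78 * 0.22 * 22.8500

3.9211 mm/day


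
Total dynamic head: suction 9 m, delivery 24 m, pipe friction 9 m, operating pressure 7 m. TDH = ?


TDH = Hs + Hd + hf + Hp = 9 + 24 + 9 + 7 = 49

49 m


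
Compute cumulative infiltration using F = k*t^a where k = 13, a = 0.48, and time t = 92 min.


F = k * t^a = 13 * 92^0.48
F = 13 * 8.762301

113.9099 mm


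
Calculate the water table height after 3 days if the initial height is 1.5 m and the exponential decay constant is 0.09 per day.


m = m0 * exp(-k*t)
m = 1.5 * exp(-0.09 * 3)
m = 1.5 * exp(-0.2700)

1.1451 m


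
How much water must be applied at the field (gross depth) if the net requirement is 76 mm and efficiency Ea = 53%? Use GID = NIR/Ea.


Ea = 53% = 0.53
GID = NIR / Ea = 76 / 0.53 = 143.3962 mm

143.3962 mm


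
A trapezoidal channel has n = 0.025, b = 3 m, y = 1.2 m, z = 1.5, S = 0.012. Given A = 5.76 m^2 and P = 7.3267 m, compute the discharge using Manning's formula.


R = A/P = 5.76/7.3267 = 0.786166
Q = (1/0.025) * 5.76 * 0.786166^(2/3) * 0.012^0.5

21.4989 m^3/s


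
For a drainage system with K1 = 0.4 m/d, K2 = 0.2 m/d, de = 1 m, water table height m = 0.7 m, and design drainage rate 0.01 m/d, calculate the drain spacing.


S^2 = 8*K2*de*m/q + 4*K1*m^2/q
S^2 = 8*0.2*1*0.7/0.01 + 4*0.4*0.7^2/0.01
S = sqrt(190.4000)

13.7986 m


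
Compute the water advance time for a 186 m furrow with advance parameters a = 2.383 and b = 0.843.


t = (L/a)^(1/b)
t = (186/2.383)^(1/0.843)
t = 78.052875^(1/0.843)

175.7222 min


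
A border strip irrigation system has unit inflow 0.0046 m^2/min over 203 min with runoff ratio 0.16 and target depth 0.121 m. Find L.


L = q*t/((1+r)*Z)
L = 0.0046*203/((1+0.16)*0.121)
L = 0.9338/0.14036

6.6529 m


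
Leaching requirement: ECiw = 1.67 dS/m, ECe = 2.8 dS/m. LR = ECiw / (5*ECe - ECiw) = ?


LR = ECiw / (5*ECe - ECiw)
LR = 1.67 / (5*2.8 - 1.67)
LR = 1.67 / 12.3300

0.1354


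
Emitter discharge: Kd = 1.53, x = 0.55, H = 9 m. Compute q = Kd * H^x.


q = Kd * H^x = 1.53 * 9^0.55 = 1.53 * 3.348370

5.1230 L/h


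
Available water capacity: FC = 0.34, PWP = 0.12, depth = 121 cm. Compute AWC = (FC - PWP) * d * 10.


AWC = (FC - PWP) * d * 10
AWC = (0.34 - 0.12) * 121 * 10
AWC = 0.2200 * 121 * 10

266.2000 mm


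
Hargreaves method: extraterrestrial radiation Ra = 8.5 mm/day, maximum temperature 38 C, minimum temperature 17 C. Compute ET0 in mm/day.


Tmean = (Tmax + Tmin)/2 = (38 + 17)/2 = 27.5
ET0 = 0.0023 * 8.5 * (27.5 + 17.8) * sqrt(38 - 17)
ET0 = 0.0023 * 8.5 * 45.3 * 4.582576

4.0584 mm/day


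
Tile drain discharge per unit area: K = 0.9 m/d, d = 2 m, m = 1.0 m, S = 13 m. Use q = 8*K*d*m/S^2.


q = 8*K*d*m/S^2
q = 8*0.9*2*1.0/13^2
q = 14.4000 / 169

0.0852 m/d


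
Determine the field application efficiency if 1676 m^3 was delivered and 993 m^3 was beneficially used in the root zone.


Ea = V_root / V_field * 100 = 993 / 1676 * 100 = 59.2482%

59.2482 %


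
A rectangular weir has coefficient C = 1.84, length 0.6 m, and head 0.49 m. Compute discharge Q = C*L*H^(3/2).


Q = C * L * H^(3/2) = 1.84 * 0.6 * 0.49^1.5 = 1.84 * 0.6 * 0.343000

0.3787 m^3/s


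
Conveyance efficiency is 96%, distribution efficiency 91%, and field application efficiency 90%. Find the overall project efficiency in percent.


Ec = 0.96, Eb = 0.91, Ea = 0.9
E = 0.96 * 0.91 * 0.9 * 100 = 78.6240%

78.6240 %


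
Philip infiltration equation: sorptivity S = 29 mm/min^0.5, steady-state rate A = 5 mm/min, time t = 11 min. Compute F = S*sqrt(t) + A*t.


F = S*sqrt(t) + A*t
F = 29*sqrt(11) + 5*11
F = 29*3.316625 + 55

151.1821 mm


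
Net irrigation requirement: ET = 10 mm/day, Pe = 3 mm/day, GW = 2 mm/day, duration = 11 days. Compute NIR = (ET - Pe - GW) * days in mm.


Daily deficit = ET - Pe - GW = 10 - 3 - 2 = 5 mm/day
NIR = 5 * 11 = 55 mm

55.0000 mm


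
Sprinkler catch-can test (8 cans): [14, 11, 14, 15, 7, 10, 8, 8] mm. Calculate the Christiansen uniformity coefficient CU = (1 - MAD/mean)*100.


mean = 10.875000 mm
MAD = 2.625000 mm
CU = (1 - 2.625000/10.875000)*100

75.8621 %


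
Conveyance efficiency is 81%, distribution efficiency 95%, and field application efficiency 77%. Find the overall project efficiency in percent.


Ec = 0.81, Eb = 0.95, Ea = 0.77
E = 0.81 * 0.95 * 0.77 * 100 = 59.2515%

59.2515 %


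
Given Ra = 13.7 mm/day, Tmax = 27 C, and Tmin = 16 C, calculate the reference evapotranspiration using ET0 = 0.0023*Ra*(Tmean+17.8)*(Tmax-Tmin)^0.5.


Tmean = (Tmax + Tmin)/2 = (27 + 16)/2 = 21.5
ET0 = 0.0023 * 13.7 * (21.5 + 17.8) * sqrt(27 - 16)
ET0 = 0.0023 * 13.7 * 39.3 * 3.316625

4.1071 mm/day


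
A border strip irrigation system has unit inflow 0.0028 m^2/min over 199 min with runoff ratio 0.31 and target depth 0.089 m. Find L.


L = q*t/((1+r)*Z)
L = 0.0028*199/((1+0.31)*0.089)
L = 0.5572/0.11659

4.7791 m


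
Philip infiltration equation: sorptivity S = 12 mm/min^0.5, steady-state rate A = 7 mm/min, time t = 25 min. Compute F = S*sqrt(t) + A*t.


F = S*sqrt(t) + A*t
F = 12*sqrt(25) + 7*25
F = 12*5.000000 + 175

235.0000 mm


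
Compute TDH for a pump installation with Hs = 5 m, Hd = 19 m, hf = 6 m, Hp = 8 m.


TDH = Hs + Hd + hf + Hp = 5 + 19 + 6 + 8 = 38

38 m


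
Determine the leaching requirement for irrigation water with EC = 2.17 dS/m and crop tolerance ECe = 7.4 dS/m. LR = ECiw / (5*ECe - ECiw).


LR = ECiw / (5*ECe - ECiw)
LR = 2.17 / (5*7.4 - 2.17)
LR = 2.17 / 34.8300

0.0623


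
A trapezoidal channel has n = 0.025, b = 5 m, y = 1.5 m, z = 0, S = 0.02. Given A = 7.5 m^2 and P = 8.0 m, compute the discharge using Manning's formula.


R = A/P = 7.5/8.0 = 0.937500
Q = (1/0.025) * 7.5 * 0.937500^(2/3) * 0.02^0.5

40.6397 m^3/s


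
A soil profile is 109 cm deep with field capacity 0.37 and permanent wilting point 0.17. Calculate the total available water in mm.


AWC = (FC - PWP) * d * 10
AWC = (0.37 - 0.17) * 109 * 10
AWC = 0.2000 * 109 * 10

218.0000 mm
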